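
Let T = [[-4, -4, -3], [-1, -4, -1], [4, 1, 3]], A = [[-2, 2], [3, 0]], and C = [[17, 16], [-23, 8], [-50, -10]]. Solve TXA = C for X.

X = [[-4, -2], [-1, 3], [4, -5]]

Isolating X: multiply by T⁻¹ from the left and A⁻¹ from the right, so X = T⁻¹CA⁻¹.
T has determinant 3; T⁻¹ = [[-11/3, 3, -8/3], [-1/3, 0, -1/3], [5, -4, 4]].
A has determinant -6; A⁻¹ = [[0, 1/3], [1/2, 1/3]].
T⁻¹C = [[2, -8], [11, -2], [-23, 8]].
X = (T⁻¹C)A⁻¹ = [[-4, -2], [-1, 3], [4, -5]].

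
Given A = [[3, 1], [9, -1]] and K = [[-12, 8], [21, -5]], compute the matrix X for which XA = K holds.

X = [[5, -3], [-2, 3]]

Since A sits to the right of X, X = KA⁻¹.
A has determinant -12; A⁻¹ = [[1/12, 1/12], [3/4, -1/4]].
X = KA⁻¹ = [[-12, 8], [21, -5]] · [[1/12, 1/12], [3/4, -1/4]] = [[5, -3], [-2, 3]].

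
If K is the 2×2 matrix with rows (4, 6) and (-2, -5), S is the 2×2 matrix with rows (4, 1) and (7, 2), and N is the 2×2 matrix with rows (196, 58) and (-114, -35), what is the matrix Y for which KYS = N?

Isolating Y: multiply by K⁻¹ from the left and S⁻¹ from the right, so Y = K⁻¹NS⁻¹.
det K = -8; the adjugate gives K⁻¹ = [[5/8, 3/4], [-1/4, -1/2]].
det S = 1; the adjugate gives S⁻¹ = [[2, -1], [-7, 4]].
K⁻¹N = [[37, 10], [8, 3]].
Y = (K⁻¹N)S⁻¹ = [[4, 3], [-5, 4]].

Y = [[4, 3], [-5, 4]]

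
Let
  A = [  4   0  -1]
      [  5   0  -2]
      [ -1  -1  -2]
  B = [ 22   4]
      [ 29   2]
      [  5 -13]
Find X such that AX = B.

X = [[5, 2], [-6, 3], [-2, 4]]

A is on the left of X, so left-multiply by A⁻¹: X = A⁻¹B.
det A = -3, so A⁻¹ = [[2/3, -1/3, 0], [-4, 3, -1], [5/3, -4/3, 0]].
X = A⁻¹B = [[2/3, -1/3, 0], [-4, 3, -1], [5/3, -4/3, 0]] · [[22, 4], [29, 2], [5, -13]] = [[5, 2], [-6, 3], [-2, 4]].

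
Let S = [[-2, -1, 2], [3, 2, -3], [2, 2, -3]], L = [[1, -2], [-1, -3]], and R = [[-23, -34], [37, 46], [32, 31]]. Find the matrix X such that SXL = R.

X = [[0, -5], [5, 0], [-1, 3]]

Isolating X: multiply by S⁻¹ from the left and L⁻¹ from the right, so X = S⁻¹RL⁻¹.
det S = 1, so S⁻¹ = [[0, 1, -1], [3, 2, 0], [2, 2, -1]].
L has determinant -5; L⁻¹ = [[3/5, -2/5], [-1/5, -1/5]].
S⁻¹R = [[5, 15], [5, -10], [-4, -7]].
X = (S⁻¹R)L⁻¹ = [[0, -5], [5, 0], [-1, 3]].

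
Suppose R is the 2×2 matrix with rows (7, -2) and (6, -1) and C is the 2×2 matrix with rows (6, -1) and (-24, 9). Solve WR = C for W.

W = [[0, 1], [-6, 3]]

Right-multiplying both sides by R⁻¹ gives W = CR⁻¹.
det R = 5, so R⁻¹ = [[-1/5, 2/5], [-6/5, 7/5]].
W = CR⁻¹ = [[6, -1], [-24, 9]] · [[-1/5, 2/5], [-6/5, 7/5]] = [[0, 1], [-6, 3]].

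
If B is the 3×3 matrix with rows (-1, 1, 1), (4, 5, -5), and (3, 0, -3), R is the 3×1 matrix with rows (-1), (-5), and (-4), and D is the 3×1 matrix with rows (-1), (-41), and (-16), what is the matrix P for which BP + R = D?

P = [[-4], [-4], [0]]

BP = D − R = [[0], [-36], [-12]].
Since B multiplies P on the left, P = B⁻¹(D − R).
det B = -3, so B⁻¹ = [[5, -1, 10/3], [1, 0, 1/3], [5, -1, 3]].
P = B⁻¹(D − R) = [[-4], [-4], [0]].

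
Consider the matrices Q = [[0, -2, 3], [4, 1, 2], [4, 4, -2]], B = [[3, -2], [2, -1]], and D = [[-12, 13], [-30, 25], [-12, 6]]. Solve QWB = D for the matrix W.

W = [[-5, 3], [4, -3], [-2, 3]]

Left-multiply by Q⁻¹ and right-multiply by B⁻¹: W = Q⁻¹DB⁻¹.
det Q = 4, so Q⁻¹ = [[-5/2, 2, -7/4], [4, -3, 3], [3, -2, 2]].
det B = 1, so B⁻¹ = [[-1, 2], [-2, 3]].
Q⁻¹D = [[-9, 7], [6, -5], [0, 1]].
W = (Q⁻¹D)B⁻¹ = [[-5, 3], [4, -3], [-2, 3]].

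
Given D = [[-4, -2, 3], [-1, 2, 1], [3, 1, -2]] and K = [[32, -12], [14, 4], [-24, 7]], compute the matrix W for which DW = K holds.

W = [[-6, 0], [2, 3], [4, -2]]

D is on the left of W, so left-multiply by D⁻¹: W = D⁻¹K.
det D = -3; the adjugate gives D⁻¹ = [[5/3, 1/3, 8/3], [-1/3, 1/3, -1/3], [7/3, 2/3, 10/3]].
W = D⁻¹K = [[5/3, 1/3, 8/3], [-1/3, 1/3, -1/3], [7/3, 2/3, 10/3]] · [[32, -12], [14, 4], [-24, 7]] = [[-6, 0], [2, 3], [4, -2]].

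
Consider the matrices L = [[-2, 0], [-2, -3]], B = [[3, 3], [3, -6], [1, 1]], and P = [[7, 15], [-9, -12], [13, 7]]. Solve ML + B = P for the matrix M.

ML = P − B = [[4, 12], [-12, -6], [12, 6]].
Since L sits to the right of M, M = (P − B)L⁻¹.
det L = 6, so L⁻¹ = [[-1/2, 0], [1/3, -1/3]].
M = (P − B)L⁻¹ = [[2, -4], [4, 2], [-4, -2]].

M = [[2, -4], [4, 2], [-4, -2]]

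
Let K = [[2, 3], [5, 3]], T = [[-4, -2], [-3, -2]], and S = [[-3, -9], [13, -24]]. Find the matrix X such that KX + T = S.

X = [[5, -5], [-3, 1]]

KX = S − T = [[1, -7], [16, -22]].
Left-multiplying both sides by K⁻¹ gives X = K⁻¹(S − T).
det K = -9, so K⁻¹ = [[-1/3, 1/3], [5/9, -2/9]].
X = K⁻¹(S − T) = [[5, -5], [-3, 1]].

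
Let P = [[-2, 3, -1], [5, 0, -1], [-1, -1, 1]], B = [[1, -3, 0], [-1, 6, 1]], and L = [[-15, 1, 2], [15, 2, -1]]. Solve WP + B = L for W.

W = [[2, -2, 2], [-2, 2, -2]]

WP = L − B = [[-16, 4, 2], [16, -4, -2]].
P is on the right of W, so right-multiply by P⁻¹: W = (L − B)P⁻¹.
det P = -5; the adjugate gives P⁻¹ = [[1/5, 2/5, 3/5], [4/5, 3/5, 7/5], [1, 1, 3]].
W = (L − B)P⁻¹ = [[2, -2, 2], [-2, 2, -2]].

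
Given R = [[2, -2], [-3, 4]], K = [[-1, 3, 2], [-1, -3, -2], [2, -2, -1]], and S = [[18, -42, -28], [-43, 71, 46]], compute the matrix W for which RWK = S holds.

Left-multiply by R⁻¹ and right-multiply by K⁻¹: W = R⁻¹SK⁻¹.
det R = 2; the adjugate gives R⁻¹ = [[2, 1], [3/2, 1]].
K has determinant 2; K⁻¹ = [[-1/2, -1/2, 0], [-5/2, -3/2, -2], [4, 2, 3]].
R⁻¹S = [[-7, -13, -10], [-16, 8, 4]].
W = (R⁻¹S)K⁻¹ = [[-4, 3, -4], [4, 4, -4]].

W = [[-4, 3, -4], [4, 4, -4]]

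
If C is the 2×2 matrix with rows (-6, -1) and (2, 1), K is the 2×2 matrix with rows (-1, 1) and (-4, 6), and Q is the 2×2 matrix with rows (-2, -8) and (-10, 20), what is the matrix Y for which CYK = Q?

Y = [[-3, 0], [-4, 5]]

Left-multiply by C⁻¹ and right-multiply by K⁻¹: Y = C⁻¹QK⁻¹.
det C = -4, so C⁻¹ = [[-1/4, -1/4], [1/2, 3/2]].
det K = -2, so K⁻¹ = [[-3, 1/2], [-2, 1/2]].
C⁻¹Q = [[3, -3], [-16, 26]].
Y = (C⁻¹Q)K⁻¹ = [[-3, 0], [-4, 5]].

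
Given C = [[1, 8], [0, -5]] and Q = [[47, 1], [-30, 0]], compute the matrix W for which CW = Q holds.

W = [[-1, 1], [6, 0]]

Since C multiplies W on the left, W = C⁻¹Q.
C has determinant -5; C⁻¹ = [[1, 8/5], [0, -1/5]].
W = C⁻¹Q = [[1, 8/5], [0, -1/5]] · [[47, 1], [-30, 0]] = [[-1, 1], [6, 0]].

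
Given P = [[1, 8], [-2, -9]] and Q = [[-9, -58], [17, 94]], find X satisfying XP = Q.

Since P sits to the right of X, X = QP⁻¹.
P has determinant 7; P⁻¹ = [[-9/7, -8/7], [2/7, 1/7]].
X = QP⁻¹ = [[-9, -58], [17, 94]] · [[-9/7, -8/7], [2/7, 1/7]] = [[-5, 2], [5, -6]].

X = [[-5, 2], [5, -6]]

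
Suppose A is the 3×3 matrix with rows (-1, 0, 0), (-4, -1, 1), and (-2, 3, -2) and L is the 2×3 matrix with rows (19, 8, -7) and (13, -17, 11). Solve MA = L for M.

M = [[-1, -5, 1], [3, -1, -6]]

Since A sits to the right of M, M = LA⁻¹.
A has determinant 1; A⁻¹ = [[-1, 0, 0], [-10, 2, 1], [-14, 3, 1]].
M = LA⁻¹ = [[19, 8, -7], [13, -17, 11]] · [[-1, 0, 0], [-10, 2, 1], [-14, 3, 1]] = [[-1, -5, 1], [3, -1, -6]].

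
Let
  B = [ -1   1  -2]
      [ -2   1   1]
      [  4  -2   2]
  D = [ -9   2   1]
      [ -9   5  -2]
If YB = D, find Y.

Right-multiplying both sides by B⁻¹ gives Y = DB⁻¹.
B has determinant 4; B⁻¹ = [[1, 1/2, 3/4], [2, 3/2, 5/4], [0, 1/2, 1/4]].
Y = DB⁻¹ = [[-9, 2, 1], [-9, 5, -2]] · [[1, 1/2, 3/4], [2, 3/2, 5/4], [0, 1/2, 1/4]] = [[-5, -1, -4], [1, 2, -1]].

Y = [[-5, -1, -4], [1, 2, -1]]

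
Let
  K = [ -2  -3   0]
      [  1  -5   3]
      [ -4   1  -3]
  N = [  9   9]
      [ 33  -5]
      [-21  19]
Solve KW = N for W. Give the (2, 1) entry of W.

-3

K is on the left of W, so left-multiply by K⁻¹: W = K⁻¹N.
det K = 3, so K⁻¹ = [[4, -3, -3], [-3, 2, 2], [-19/3, 14/3, 13/3]].
W = K⁻¹N = [[4, -3, -3], [-3, 2, 2], [-19/3, 14/3, 13/3]] · [[9, 9], [33, -5], [-21, 19]] = [[0, -6], [-3, 1], [6, 2]].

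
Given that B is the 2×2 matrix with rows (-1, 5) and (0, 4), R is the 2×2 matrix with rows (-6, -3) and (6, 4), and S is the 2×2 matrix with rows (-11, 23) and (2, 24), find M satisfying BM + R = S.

M = [[0, -1], [-1, 5]]

BM = S − R = [[-5, 26], [-4, 20]].
Left-multiplying both sides by B⁻¹ gives M = B⁻¹(S − R).
B has determinant -4; B⁻¹ = [[-1, 5/4], [0, 1/4]].
M = B⁻¹(S − R) = [[0, -1], [-1, 5]].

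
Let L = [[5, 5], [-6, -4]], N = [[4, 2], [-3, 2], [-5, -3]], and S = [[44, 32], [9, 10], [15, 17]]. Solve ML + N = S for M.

M = [[2, -5], [0, -2], [4, 0]]

ML = S − N = [[40, 30], [12, 8], [20, 20]].
Right-multiplying both sides by L⁻¹ gives M = (S − N)L⁻¹.
det L = 10; the adjugate gives L⁻¹ = [[-2/5, -1/2], [3/5, 1/2]].
M = (S − N)L⁻¹ = [[2, -5], [0, -2], [4, 0]].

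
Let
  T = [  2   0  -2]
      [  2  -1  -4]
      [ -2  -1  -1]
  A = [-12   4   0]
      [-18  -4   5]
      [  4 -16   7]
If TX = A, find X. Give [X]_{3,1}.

Since T multiplies X on the left, X = T⁻¹A.
T has determinant 2; T⁻¹ = [[-3/2, 1, -1], [5, -3, 2], [-2, 1, -1]].
X = T⁻¹A = [[-3/2, 1, -1], [5, -3, 2], [-2, 1, -1]] · [[-12, 4, 0], [-18, -4, 5], [4, -16, 7]] = [[-4, 6, -2], [2, 0, -1], [2, 4, -2]].

2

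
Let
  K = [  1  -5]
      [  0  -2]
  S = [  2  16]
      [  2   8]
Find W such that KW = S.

Since K multiplies W on the left, W = K⁻¹S.
K has determinant -2; K⁻¹ = [[1, -5/2], [0, -1/2]].
W = K⁻¹S = [[1, -5/2], [0, -1/2]] · [[2, 16], [2, 8]] = [[-3, -4], [-1, -4]].

W = [[-3, -4], [-1, -4]]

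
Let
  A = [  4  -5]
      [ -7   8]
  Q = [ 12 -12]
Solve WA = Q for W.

W = [[-4, -4]]

Since A sits to the right of W, W = QA⁻¹.
det A = -3, so A⁻¹ = [[-8/3, -5/3], [-7/3, -4/3]].
W = QA⁻¹ = [[12, -12]] · [[-8/3, -5/3], [-7/3, -4/3]] = [[-4, -4]].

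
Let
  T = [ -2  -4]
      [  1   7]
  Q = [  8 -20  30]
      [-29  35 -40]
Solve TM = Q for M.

T is on the left of M, so left-multiply by T⁻¹: M = T⁻¹Q.
det T = -10; the adjugate gives T⁻¹ = [[-7/10, -2/5], [1/10, 1/5]].
M = T⁻¹Q = [[-7/10, -2/5], [1/10, 1/5]] · [[8, -20, 30], [-29, 35, -40]] = [[6, 0, -5], [-5, 5, -5]].

M = [[6, 0, -5], [-5, 5, -5]]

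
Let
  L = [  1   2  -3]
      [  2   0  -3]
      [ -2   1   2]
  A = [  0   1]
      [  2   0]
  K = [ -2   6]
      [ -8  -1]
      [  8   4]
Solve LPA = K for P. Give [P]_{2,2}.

Left-multiply by L⁻¹ and right-multiply by A⁻¹: P = L⁻¹KA⁻¹.
L has determinant 1; L⁻¹ = [[3, -7, -6], [2, -4, -3], [2, -5, -4]].
det A = -2, so A⁻¹ = [[0, 1/2], [1, 0]].
L⁻¹K = [[2, 1], [4, 4], [4, 1]].
P = (L⁻¹K)A⁻¹ = [[1, 1], [4, 2], [1, 2]].

2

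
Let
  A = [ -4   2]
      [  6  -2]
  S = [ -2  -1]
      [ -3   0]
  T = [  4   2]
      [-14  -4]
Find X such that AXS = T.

Left-multiply by A⁻¹ and right-multiply by S⁻¹: X = A⁻¹TS⁻¹.
det A = -4; the adjugate gives A⁻¹ = [[1/2, 1/2], [3/2, 1]].
det S = -3, so S⁻¹ = [[0, -1/3], [-1, 2/3]].
A⁻¹T = [[-5, -1], [-8, -1]].
X = (A⁻¹T)S⁻¹ = [[1, 1], [1, 2]].

X = [[1, 1], [1, 2]]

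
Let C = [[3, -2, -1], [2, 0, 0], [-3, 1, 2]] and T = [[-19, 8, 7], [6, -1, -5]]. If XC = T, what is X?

C is on the right of X, so right-multiply by C⁻¹: X = TC⁻¹.
det C = 6; the adjugate gives C⁻¹ = [[0, 1/2, 0], [-2/3, 1/2, -1/3], [1/3, 1/2, 2/3]].
X = TC⁻¹ = [[-19, 8, 7], [6, -1, -5]] · [[0, 1/2, 0], [-2/3, 1/2, -1/3], [1/3, 1/2, 2/3]] = [[-3, -2, 2], [-1, 0, -3]].

X = [[-3, -2, 2], [-1, 0, -3]]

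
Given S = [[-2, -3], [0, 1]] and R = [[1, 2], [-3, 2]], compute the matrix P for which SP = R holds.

P = [[4, -4], [-3, 2]]

S is on the left of P, so left-multiply by S⁻¹: P = S⁻¹R.
det S = -2, so S⁻¹ = [[-1/2, -3/2], [0, 1]].
P = S⁻¹R = [[-1/2, -3/2], [0, 1]] · [[1, 2], [-3, 2]] = [[4, -4], [-3, 2]].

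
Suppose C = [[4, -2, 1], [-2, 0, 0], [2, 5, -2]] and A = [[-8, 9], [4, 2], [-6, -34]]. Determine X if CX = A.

Left-multiplying both sides by C⁻¹ gives X = C⁻¹A.
det C = -2; the adjugate gives C⁻¹ = [[0, -1/2, 0], [2, 5, 1], [5, 12, 2]].
X = C⁻¹A = [[0, -1/2, 0], [2, 5, 1], [5, 12, 2]] · [[-8, 9], [4, 2], [-6, -34]] = [[-2, -1], [-2, -6], [-4, 1]].

X = [[-2, -1], [-2, -6], [-4, 1]]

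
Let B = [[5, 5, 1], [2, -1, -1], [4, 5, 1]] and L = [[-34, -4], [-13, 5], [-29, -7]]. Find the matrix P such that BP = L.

Since B multiplies P on the left, P = B⁻¹L.
B has determinant 4; B⁻¹ = [[1, 0, -1], [-3/2, 1/4, 7/4], [7/2, -5/4, -15/4]].
P = B⁻¹L = [[1, 0, -1], [-3/2, 1/4, 7/4], [7/2, -5/4, -15/4]] · [[-34, -4], [-13, 5], [-29, -7]] = [[-5, 3], [-3, -5], [6, 6]].

P = [[-5, 3], [-3, -5], [6, 6]]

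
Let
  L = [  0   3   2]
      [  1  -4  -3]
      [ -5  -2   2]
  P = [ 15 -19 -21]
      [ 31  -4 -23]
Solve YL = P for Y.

Y = [[-1, 5, -2], [-4, 1, -6]]

L is on the right of Y, so right-multiply by L⁻¹: Y = PL⁻¹.
det L = -5; the adjugate gives L⁻¹ = [[14/5, 2, 1/5], [-13/5, -2, -2/5], [22/5, 3, 3/5]].
Y = PL⁻¹ = [[15, -19, -21], [31, -4, -23]] · [[14/5, 2, 1/5], [-13/5, -2, -2/5], [22/5, 3, 3/5]] = [[-1, 5, -2], [-4, 1, -6]].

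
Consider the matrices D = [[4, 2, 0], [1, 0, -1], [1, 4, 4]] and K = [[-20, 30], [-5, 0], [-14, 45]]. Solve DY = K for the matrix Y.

D is on the left of Y, so left-multiply by D⁻¹: Y = D⁻¹K.
D has determinant 6; D⁻¹ = [[2/3, -4/3, -1/3], [-5/6, 8/3, 2/3], [2/3, -7/3, -1/3]].
Y = D⁻¹K = [[2/3, -4/3, -1/3], [-5/6, 8/3, 2/3], [2/3, -7/3, -1/3]] · [[-20, 30], [-5, 0], [-14, 45]] = [[-2, 5], [-6, 5], [3, 5]].

Y = [[-2, 5], [-6, 5], [3, 5]]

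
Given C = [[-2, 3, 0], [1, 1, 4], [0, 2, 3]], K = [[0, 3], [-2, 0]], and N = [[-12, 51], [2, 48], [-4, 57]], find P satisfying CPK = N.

P = [[-1, 3], [5, 4], [3, -2]]

Left-multiply by C⁻¹ and right-multiply by K⁻¹: P = C⁻¹NK⁻¹.
det C = 1; the adjugate gives C⁻¹ = [[-5, -9, 12], [-3, -6, 8], [2, 4, -5]].
K has determinant 6; K⁻¹ = [[0, -1/2], [1/3, 0]].
C⁻¹N = [[-6, -3], [-8, 15], [4, 9]].
P = (C⁻¹N)K⁻¹ = [[-1, 3], [5, 4], [3, -2]].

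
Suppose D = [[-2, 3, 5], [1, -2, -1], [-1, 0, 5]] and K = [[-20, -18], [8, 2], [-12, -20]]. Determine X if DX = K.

D is on the left of X, so left-multiply by D⁻¹: X = D⁻¹K.
D has determinant -2; D⁻¹ = [[5, 15/2, -7/2], [2, 5/2, -3/2], [1, 3/2, -1/2]].
X = D⁻¹K = [[5, 15/2, -7/2], [2, 5/2, -3/2], [1, 3/2, -1/2]] · [[-20, -18], [8, 2], [-12, -20]] = [[2, -5], [-2, -1], [-2, -5]].

X = [[2, -5], [-2, -1], [-2, -5]]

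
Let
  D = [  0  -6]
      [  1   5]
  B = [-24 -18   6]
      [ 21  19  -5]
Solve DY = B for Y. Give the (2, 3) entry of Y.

Left-multiplying both sides by D⁻¹ gives Y = D⁻¹B.
det D = 6; the adjugate gives D⁻¹ = [[5/6, 1], [-1/6, 0]].
Y = D⁻¹B = [[5/6, 1], [-1/6, 0]] · [[-24, -18, 6], [21, 19, -5]] = [[1, 4, 0], [4, 3, -1]].

-1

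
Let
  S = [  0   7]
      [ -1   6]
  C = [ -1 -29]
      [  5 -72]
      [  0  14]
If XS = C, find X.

X = [[-5, 1], [-6, -5], [2, 0]]

S is on the right of X, so right-multiply by S⁻¹: X = CS⁻¹.
det S = 7, so S⁻¹ = [[6/7, -1], [1/7, 0]].
X = CS⁻¹ = [[-1, -29], [5, -72], [0, 14]] · [[6/7, -1], [1/7, 0]] = [[-5, 1], [-6, -5], [2, 0]].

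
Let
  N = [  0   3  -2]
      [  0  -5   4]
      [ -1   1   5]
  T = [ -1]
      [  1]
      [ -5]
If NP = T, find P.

P = [[-1], [-1], [-1]]

Since N multiplies P on the left, P = N⁻¹T.
det N = -2, so N⁻¹ = [[29/2, 17/2, -1], [2, 1, 0], [5/2, 3/2, 0]].
P = N⁻¹T = [[29/2, 17/2, -1], [2, 1, 0], [5/2, 3/2, 0]] · [[-1], [1], [-5]] = [[-1], [-1], [-1]].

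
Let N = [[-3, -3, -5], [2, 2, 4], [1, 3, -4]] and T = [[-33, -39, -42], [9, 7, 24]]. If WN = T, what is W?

W = [[6, -6, -3], [0, 5, -1]]

Since N sits to the right of W, W = TN⁻¹.
N has determinant 4; N⁻¹ = [[-5, -27/4, -1/2], [3, 17/4, 1/2], [1, 3/2, 0]].
W = TN⁻¹ = [[-33, -39, -42], [9, 7, 24]] · [[-5, -27/4, -1/2], [3, 17/4, 1/2], [1, 3/2, 0]] = [[6, -6, -3], [0, 5, -1]].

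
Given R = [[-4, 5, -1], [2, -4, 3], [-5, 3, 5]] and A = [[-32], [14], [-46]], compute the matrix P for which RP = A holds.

Since R multiplies P on the left, P = R⁻¹A.
det R = 5; the adjugate gives R⁻¹ = [[-29/5, -28/5, 11/5], [-5, -5, 2], [-14/5, -13/5, 6/5]].
P = R⁻¹A = [[-29/5, -28/5, 11/5], [-5, -5, 2], [-14/5, -13/5, 6/5]] · [[-32], [14], [-46]] = [[6], [-2], [-2]].

P = [[6], [-2], [-2]]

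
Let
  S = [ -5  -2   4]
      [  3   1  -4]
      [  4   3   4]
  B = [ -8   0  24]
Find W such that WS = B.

S is on the right of W, so right-multiply by S⁻¹: W = BS⁻¹.
S has determinant -4; S⁻¹ = [[-4, -5, -1], [7, 9, 2], [-5/4, -7/4, -1/4]].
W = BS⁻¹ = [[-8, 0, 24]] · [[-4, -5, -1], [7, 9, 2], [-5/4, -7/4, -1/4]] = [[2, -2, 2]].

W = [[2, -2, 2]]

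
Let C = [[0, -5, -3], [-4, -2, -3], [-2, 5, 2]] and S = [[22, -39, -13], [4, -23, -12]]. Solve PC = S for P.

P = [[4, -3, -5], [5, -1, 0]]

Right-multiplying both sides by C⁻¹ gives P = SC⁻¹.
C has determinant 2; C⁻¹ = [[11/2, -5/2, 9/2], [7, -3, 6], [-12, 5, -10]].
P = SC⁻¹ = [[22, -39, -13], [4, -23, -12]] · [[11/2, -5/2, 9/2], [7, -3, 6], [-12, 5, -10]] = [[4, -3, -5], [5, -1, 0]].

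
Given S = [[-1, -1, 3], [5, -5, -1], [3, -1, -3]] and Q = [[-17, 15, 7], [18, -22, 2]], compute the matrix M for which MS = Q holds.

M = [[3, -4, 2], [2, 4, 0]]

Since S sits to the right of M, M = QS⁻¹.
det S = 4, so S⁻¹ = [[7/2, -3/2, 4], [3, -3/2, 7/2], [5/2, -1, 5/2]].
M = QS⁻¹ = [[-17, 15, 7], [18, -22, 2]] · [[7/2, -3/2, 4], [3, -3/2, 7/2], [5/2, -1, 5/2]] = [[3, -4, 2], [2, 4, 0]].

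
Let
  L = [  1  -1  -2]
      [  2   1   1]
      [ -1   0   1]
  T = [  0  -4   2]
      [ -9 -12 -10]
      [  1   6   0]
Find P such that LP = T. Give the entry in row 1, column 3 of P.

L is on the left of P, so left-multiply by L⁻¹: P = L⁻¹T.
det L = 2; the adjugate gives L⁻¹ = [[1/2, 1/2, 1/2], [-3/2, -1/2, -5/2], [1/2, 1/2, 3/2]].
P = L⁻¹T = [[1/2, 1/2, 1/2], [-3/2, -1/2, -5/2], [1/2, 1/2, 3/2]] · [[0, -4, 2], [-9, -12, -10], [1, 6, 0]] = [[-4, -5, -4], [2, -3, 2], [-3, 1, -4]].

-4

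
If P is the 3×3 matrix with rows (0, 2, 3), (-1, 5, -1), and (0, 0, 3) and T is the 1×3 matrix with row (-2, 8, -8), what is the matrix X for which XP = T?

P is on the right of X, so right-multiply by P⁻¹: X = TP⁻¹.
P has determinant 6; P⁻¹ = [[5/2, -1, -17/6], [1/2, 0, -1/2], [0, 0, 1/3]].
X = TP⁻¹ = [[-2, 8, -8]] · [[5/2, -1, -17/6], [1/2, 0, -1/2], [0, 0, 1/3]] = [[-1, 2, -1]].

X = [[-1, 2, -1]]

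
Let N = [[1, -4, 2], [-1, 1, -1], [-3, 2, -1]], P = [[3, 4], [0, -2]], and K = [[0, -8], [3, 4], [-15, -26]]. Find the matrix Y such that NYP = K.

Left-multiply by N⁻¹ and right-multiply by P⁻¹: Y = N⁻¹KP⁻¹.
N has determinant -5; N⁻¹ = [[-1/5, 0, -2/5], [-2/5, -1, 1/5], [-1/5, -2, 3/5]].
det P = -6, so P⁻¹ = [[1/3, 2/3], [0, -1/2]].
N⁻¹K = [[6, 12], [-6, -6], [-15, -22]].
Y = (N⁻¹K)P⁻¹ = [[2, -2], [-2, -1], [-5, 1]].

Y = [[2, -2], [-2, -1], [-5, 1]]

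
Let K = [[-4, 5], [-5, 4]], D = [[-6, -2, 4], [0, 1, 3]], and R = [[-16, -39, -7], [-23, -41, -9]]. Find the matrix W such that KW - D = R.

W = [[3, 4, 2], [-2, -5, 1]]

KW = R + D = [[-22, -41, -3], [-23, -40, -6]].
K is on the left of W, so left-multiply by K⁻¹: W = K⁻¹(R + D).
det K = 9, so K⁻¹ = [[4/9, -5/9], [5/9, -4/9]].
W = K⁻¹(R + D) = [[3, 4, 2], [-2, -5, 1]].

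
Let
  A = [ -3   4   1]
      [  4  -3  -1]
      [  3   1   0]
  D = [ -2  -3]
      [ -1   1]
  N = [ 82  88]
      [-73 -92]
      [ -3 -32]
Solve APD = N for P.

Left-multiply by A⁻¹ and right-multiply by D⁻¹: P = A⁻¹ND⁻¹.
det A = -2; the adjugate gives A⁻¹ = [[-1/2, -1/2, 1/2], [3/2, 3/2, -1/2], [-13/2, -15/2, 7/2]].
det D = -5; the adjugate gives D⁻¹ = [[-1/5, -3/5], [-1/5, 2/5]].
A⁻¹N = [[-6, -14], [15, 10], [4, 6]].
P = (A⁻¹N)D⁻¹ = [[4, -2], [-5, -5], [-2, 0]].

P = [[4, -2], [-5, -5], [-2, 0]]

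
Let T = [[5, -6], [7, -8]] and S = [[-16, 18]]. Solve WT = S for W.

W = [[1, -3]]

T is on the right of W, so right-multiply by T⁻¹: W = ST⁻¹.
det T = 2, so T⁻¹ = [[-4, 3], [-7/2, 5/2]].
W = ST⁻¹ = [[-16, 18]] · [[-4, 3], [-7/2, 5/2]] = [[1, -3]].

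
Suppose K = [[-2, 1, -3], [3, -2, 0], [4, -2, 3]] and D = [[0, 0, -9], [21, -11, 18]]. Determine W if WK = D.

K is on the right of W, so right-multiply by K⁻¹: W = DK⁻¹.
det K = -3; the adjugate gives K⁻¹ = [[2, -1, 2], [3, -2, 3], [-2/3, 0, -1/3]].
W = DK⁻¹ = [[0, 0, -9], [21, -11, 18]] · [[2, -1, 2], [3, -2, 3], [-2/3, 0, -1/3]] = [[6, 0, 3], [-3, 1, 3]].

W = [[6, 0, 3], [-3, 1, 3]]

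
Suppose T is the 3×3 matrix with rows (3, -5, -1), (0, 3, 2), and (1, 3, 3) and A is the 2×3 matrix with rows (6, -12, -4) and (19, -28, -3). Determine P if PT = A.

P = [[3, 4, -3], [5, -5, 4]]

T is on the right of P, so right-multiply by T⁻¹: P = AT⁻¹.
det T = 2; the adjugate gives T⁻¹ = [[3/2, 6, -7/2], [1, 5, -3], [-3/2, -7, 9/2]].
P = AT⁻¹ = [[6, -12, -4], [19, -28, -3]] · [[3/2, 6, -7/2], [1, 5, -3], [-3/2, -7, 9/2]] = [[3, 4, -3], [5, -5, 4]].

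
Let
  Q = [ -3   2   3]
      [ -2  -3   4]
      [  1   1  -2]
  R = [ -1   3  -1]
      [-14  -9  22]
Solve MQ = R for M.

M = [[1, 1, 4], [2, 5, 2]]

Since Q sits to the right of M, M = RQ⁻¹.
det Q = -3, so Q⁻¹ = [[-2/3, -7/3, -17/3], [0, -1, -2], [-1/3, -5/3, -13/3]].
M = RQ⁻¹ = [[-1, 3, -1], [-14, -9, 22]] · [[-2/3, -7/3, -17/3], [0, -1, -2], [-1/3, -5/3, -13/3]] = [[1, 1, 4], [2, 5, 2]].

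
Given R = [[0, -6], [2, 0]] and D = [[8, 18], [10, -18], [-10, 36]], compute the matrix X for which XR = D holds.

Since R sits to the right of X, X = DR⁻¹.
det R = 12; the adjugate gives R⁻¹ = [[0, 1/2], [-1/6, 0]].
X = DR⁻¹ = [[8, 18], [10, -18], [-10, 36]] · [[0, 1/2], [-1/6, 0]] = [[-3, 4], [3, 5], [-6, -5]].

X = [[-3, 4], [3, 5], [-6, -5]]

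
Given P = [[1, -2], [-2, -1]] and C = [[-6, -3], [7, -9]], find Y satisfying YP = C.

Since P sits to the right of Y, Y = CP⁻¹.
det P = -5, so P⁻¹ = [[1/5, -2/5], [-2/5, -1/5]].
Y = CP⁻¹ = [[-6, -3], [7, -9]] · [[1/5, -2/5], [-2/5, -1/5]] = [[0, 3], [5, -1]].

Y = [[0, 3], [5, -1]]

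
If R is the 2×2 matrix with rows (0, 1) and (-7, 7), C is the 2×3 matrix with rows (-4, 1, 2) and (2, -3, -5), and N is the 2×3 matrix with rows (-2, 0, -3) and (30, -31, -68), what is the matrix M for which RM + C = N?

RM = N − C = [[2, -1, -5], [28, -28, -63]].
R is on the left of M, so left-multiply by R⁻¹: M = R⁻¹(N − C).
det R = 7; the adjugate gives R⁻¹ = [[1, -1/7], [1, 0]].
M = R⁻¹(N − C) = [[-2, 3, 4], [2, -1, -5]].

M = [[-2, 3, 4], [2, -1, -5]]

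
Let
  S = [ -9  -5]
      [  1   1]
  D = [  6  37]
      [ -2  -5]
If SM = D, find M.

M = [[1, -3], [-3, -2]]

S is on the left of M, so left-multiply by S⁻¹: M = S⁻¹D.
det S = -4, so S⁻¹ = [[-1/4, -5/4], [1/4, 9/4]].
M = S⁻¹D = [[-1/4, -5/4], [1/4, 9/4]] · [[6, 37], [-2, -5]] = [[1, -3], [-3, -2]].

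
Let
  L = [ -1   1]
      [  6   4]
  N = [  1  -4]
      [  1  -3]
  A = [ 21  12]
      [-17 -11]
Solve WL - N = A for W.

W = [[-4, 3], [-2, -3]]

WL = A + N = [[22, 8], [-16, -14]].
Right-multiplying both sides by L⁻¹ gives W = (A + N)L⁻¹.
det L = -10, so L⁻¹ = [[-2/5, 1/10], [3/5, 1/10]].
W = (A + N)L⁻¹ = [[-4, 3], [-2, -3]].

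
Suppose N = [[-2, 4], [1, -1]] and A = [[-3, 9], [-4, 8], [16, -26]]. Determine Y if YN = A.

Y = [[3, 3], [2, 0], [-5, 6]]

Since N sits to the right of Y, Y = AN⁻¹.
det N = -2, so N⁻¹ = [[1/2, 2], [1/2, 1]].
Y = AN⁻¹ = [[-3, 9], [-4, 8], [16, -26]] · [[1/2, 2], [1/2, 1]] = [[3, 3], [2, 0], [-5, 6]].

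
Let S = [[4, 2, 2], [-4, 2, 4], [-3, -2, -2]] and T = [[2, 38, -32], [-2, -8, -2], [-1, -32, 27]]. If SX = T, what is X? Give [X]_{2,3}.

S is on the left of X, so left-multiply by S⁻¹: X = S⁻¹T.
det S = 4; the adjugate gives S⁻¹ = [[1, 0, 1], [-5, -1/2, -6], [7/2, 1/2, 4]].
X = S⁻¹T = [[1, 0, 1], [-5, -1/2, -6], [7/2, 1/2, 4]] · [[2, 38, -32], [-2, -8, -2], [-1, -32, 27]] = [[1, 6, -5], [-3, 6, -1], [2, 1, -5]].

-1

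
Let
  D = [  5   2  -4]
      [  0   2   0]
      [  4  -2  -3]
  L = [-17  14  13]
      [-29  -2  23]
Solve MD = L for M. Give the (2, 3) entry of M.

-1

D is on the right of M, so right-multiply by D⁻¹: M = LD⁻¹.
D has determinant 2; D⁻¹ = [[-3, 7, 4], [0, 1/2, 0], [-4, 9, 5]].
M = LD⁻¹ = [[-17, 14, 13], [-29, -2, 23]] · [[-3, 7, 4], [0, 1/2, 0], [-4, 9, 5]] = [[-1, 5, -3], [-5, 3, -1]].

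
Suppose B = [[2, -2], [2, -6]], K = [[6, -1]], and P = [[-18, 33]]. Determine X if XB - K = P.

XB = P + K = [[-12, 32]].
Since B sits to the right of X, X = (P + K)B⁻¹.
det B = -8, so B⁻¹ = [[3/4, -1/4], [1/4, -1/4]].
X = (P + K)B⁻¹ = [[-1, -5]].

X = [[-1, -5]]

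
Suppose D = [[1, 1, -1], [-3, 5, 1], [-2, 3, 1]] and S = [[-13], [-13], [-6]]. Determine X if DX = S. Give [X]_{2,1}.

D is on the left of X, so left-multiply by D⁻¹: X = D⁻¹S.
det D = 2; the adjugate gives D⁻¹ = [[1, -2, 3], [1/2, -1/2, 1], [1/2, -5/2, 4]].
X = D⁻¹S = [[1, -2, 3], [1/2, -1/2, 1], [1/2, -5/2, 4]] · [[-13], [-13], [-6]] = [[-5], [-6], [2]].

-6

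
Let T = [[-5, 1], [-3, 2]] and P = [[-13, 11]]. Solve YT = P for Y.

Y = [[-1, 6]]

Right-multiplying both sides by T⁻¹ gives Y = PT⁻¹.
T has determinant -7; T⁻¹ = [[-2/7, 1/7], [-3/7, 5/7]].
Y = PT⁻¹ = [[-13, 11]] · [[-2/7, 1/7], [-3/7, 5/7]] = [[-1, 6]].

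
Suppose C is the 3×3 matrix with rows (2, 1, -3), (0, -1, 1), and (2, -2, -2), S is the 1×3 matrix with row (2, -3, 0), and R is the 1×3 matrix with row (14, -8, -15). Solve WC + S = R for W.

WC = R − S = [[12, -5, -15]].
Right-multiplying both sides by C⁻¹ gives W = (R − S)C⁻¹.
det C = 4; the adjugate gives C⁻¹ = [[1, 2, -1/2], [1/2, 1/2, -1/2], [1/2, 3/2, -1/2]].
W = (R − S)C⁻¹ = [[2, -1, 4]].

W = [[2, -1, 4]]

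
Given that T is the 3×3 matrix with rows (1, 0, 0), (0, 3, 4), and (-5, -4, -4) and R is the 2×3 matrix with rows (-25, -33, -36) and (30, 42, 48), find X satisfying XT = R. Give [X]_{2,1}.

0

Since T sits to the right of X, X = RT⁻¹.
det T = 4; the adjugate gives T⁻¹ = [[1, 0, 0], [-5, -1, -1], [15/4, 1, 3/4]].
X = RT⁻¹ = [[-25, -33, -36], [30, 42, 48]] · [[1, 0, 0], [-5, -1, -1], [15/4, 1, 3/4]] = [[5, -3, 6], [0, 6, -6]].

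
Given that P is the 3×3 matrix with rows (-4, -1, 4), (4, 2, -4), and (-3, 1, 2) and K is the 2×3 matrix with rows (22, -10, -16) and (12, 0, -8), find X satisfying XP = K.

X = [[-6, -5, -6], [4, 4, -4]]

Since P sits to the right of X, X = KP⁻¹.
det P = 4, so P⁻¹ = [[2, 3/2, -1], [1, 1, 0], [5/2, 7/4, -1]].
X = KP⁻¹ = [[22, -10, -16], [12, 0, -8]] · [[2, 3/2, -1], [1, 1, 0], [5/2, 7/4, -1]] = [[-6, -5, -6], [4, 4, -4]].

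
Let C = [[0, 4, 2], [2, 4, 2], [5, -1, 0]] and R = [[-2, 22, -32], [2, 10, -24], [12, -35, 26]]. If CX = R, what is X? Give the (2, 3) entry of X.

-6

Since C multiplies X on the left, X = C⁻¹R.
det C = -4, so C⁻¹ = [[-1/2, 1/2, 0], [-5/2, 5/2, -1], [11/2, -5, 2]].
X = C⁻¹R = [[-1/2, 1/2, 0], [-5/2, 5/2, -1], [11/2, -5, 2]] · [[-2, 22, -32], [2, 10, -24], [12, -35, 26]] = [[2, -6, 4], [-2, 5, -6], [3, 1, -4]].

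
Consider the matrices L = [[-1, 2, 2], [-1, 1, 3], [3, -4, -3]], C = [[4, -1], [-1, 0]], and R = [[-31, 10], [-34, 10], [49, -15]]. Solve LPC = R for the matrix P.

P = [[-2, -5], [-3, -5], [-3, -2]]

P = L⁻¹RC⁻¹ (apply L⁻¹ on the left and C⁻¹ on the right).
L has determinant 5; L⁻¹ = [[9/5, -2/5, 4/5], [6/5, -3/5, 1/5], [1/5, 2/5, 1/5]].
C has determinant -1; C⁻¹ = [[0, -1], [-1, -4]].
L⁻¹R = [[-3, 2], [-7, 3], [-10, 3]].
P = (L⁻¹R)C⁻¹ = [[-2, -5], [-3, -5], [-3, -2]].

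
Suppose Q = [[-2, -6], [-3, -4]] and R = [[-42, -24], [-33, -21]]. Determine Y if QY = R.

Since Q multiplies Y on the left, Y = Q⁻¹R.
det Q = -10, so Q⁻¹ = [[2/5, -3/5], [-3/10, 1/5]].
Y = Q⁻¹R = [[2/5, -3/5], [-3/10, 1/5]] · [[-42, -24], [-33, -21]] = [[3, 3], [6, 3]].

Y = [[3, 3], [6, 3]]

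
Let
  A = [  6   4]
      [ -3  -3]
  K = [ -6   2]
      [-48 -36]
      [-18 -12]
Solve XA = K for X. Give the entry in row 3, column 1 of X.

Since A sits to the right of X, X = KA⁻¹.
det A = -6, so A⁻¹ = [[1/2, 2/3], [-1/2, -1]].
X = KA⁻¹ = [[-6, 2], [-48, -36], [-18, -12]] · [[1/2, 2/3], [-1/2, -1]] = [[-4, -6], [-6, 4], [-3, 0]].

-3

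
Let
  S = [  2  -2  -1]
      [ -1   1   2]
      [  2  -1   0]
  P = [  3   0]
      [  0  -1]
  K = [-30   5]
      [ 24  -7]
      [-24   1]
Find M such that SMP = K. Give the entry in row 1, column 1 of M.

Isolating M: multiply by S⁻¹ from the left and P⁻¹ from the right, so M = S⁻¹KP⁻¹.
det S = -3, so S⁻¹ = [[-2/3, -1/3, 1], [-4/3, -2/3, 1], [1/3, 2/3, 0]].
det P = -3; the adjugate gives P⁻¹ = [[1/3, 0], [0, -1]].
S⁻¹K = [[-12, 0], [0, -1], [6, -3]].
M = (S⁻¹K)P⁻¹ = [[-4, 0], [0, 1], [2, 3]].

-4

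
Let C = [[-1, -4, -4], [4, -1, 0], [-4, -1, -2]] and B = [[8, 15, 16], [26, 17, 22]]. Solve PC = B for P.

P = [[-4, 1, 0], [-6, 6, 1]]

Since C sits to the right of P, P = BC⁻¹.
det C = -2; the adjugate gives C⁻¹ = [[-1, 2, 2], [-4, 7, 8], [4, -15/2, -17/2]].
P = BC⁻¹ = [[8, 15, 16], [26, 17, 22]] · [[-1, 2, 2], [-4, 7, 8], [4, -15/2, -17/2]] = [[-4, 1, 0], [-6, 6, 1]].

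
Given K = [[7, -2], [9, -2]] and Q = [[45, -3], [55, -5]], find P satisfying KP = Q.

Since K multiplies P on the left, P = K⁻¹Q.
det K = 4; the adjugate gives K⁻¹ = [[-1/2, 1/2], [-9/4, 7/4]].
P = K⁻¹Q = [[-1/2, 1/2], [-9/4, 7/4]] · [[45, -3], [55, -5]] = [[5, -1], [-5, -2]].

P = [[5, -1], [-5, -2]]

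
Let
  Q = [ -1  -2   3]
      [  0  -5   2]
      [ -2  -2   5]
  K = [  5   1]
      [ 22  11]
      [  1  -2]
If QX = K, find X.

Since Q multiplies X on the left, X = Q⁻¹K.
det Q = -1, so Q⁻¹ = [[21, -4, -11], [4, -1, -2], [10, -2, -5]].
X = Q⁻¹K = [[21, -4, -11], [4, -1, -2], [10, -2, -5]] · [[5, 1], [22, 11], [1, -2]] = [[6, -1], [-4, -3], [1, -2]].

X = [[6, -1], [-4, -3], [1, -2]]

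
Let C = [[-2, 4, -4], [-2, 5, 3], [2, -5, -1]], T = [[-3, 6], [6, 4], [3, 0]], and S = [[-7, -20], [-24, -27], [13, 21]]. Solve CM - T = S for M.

M = [[5, 5], [-1, -2], [-1, -1]]

CM = S + T = [[-10, -14], [-18, -23], [16, 21]].
Since C multiplies M on the left, M = C⁻¹(S + T).
C has determinant -4; C⁻¹ = [[-5/2, -6, -8], [-1, -5/2, -7/2], [0, 1/2, 1/2]].
M = C⁻¹(S + T) = [[5, 5], [-1, -2], [-1, -1]].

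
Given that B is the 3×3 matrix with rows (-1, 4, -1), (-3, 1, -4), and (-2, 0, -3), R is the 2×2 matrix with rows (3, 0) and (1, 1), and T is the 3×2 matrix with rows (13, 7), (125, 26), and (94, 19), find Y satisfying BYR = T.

Y = [[-5, -2], [-2, 0], [-5, -5]]

Y = B⁻¹TR⁻¹ (apply B⁻¹ on the left and R⁻¹ on the right).
det B = -3, so B⁻¹ = [[1, -4, 5], [1/3, -1/3, 1/3], [-2/3, 8/3, -11/3]].
det R = 3, so R⁻¹ = [[1/3, 0], [-1/3, 1]].
B⁻¹T = [[-17, -2], [-6, 0], [-20, -5]].
Y = (B⁻¹T)R⁻¹ = [[-5, -2], [-2, 0], [-5, -5]].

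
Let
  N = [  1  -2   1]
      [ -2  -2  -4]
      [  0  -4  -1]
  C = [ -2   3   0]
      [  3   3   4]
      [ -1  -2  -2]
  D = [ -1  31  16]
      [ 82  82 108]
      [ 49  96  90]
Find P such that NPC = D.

Left-multiply by N⁻¹ and right-multiply by C⁻¹: P = N⁻¹DC⁻¹.
det N = -2; the adjugate gives N⁻¹ = [[7, 3, -5], [1, 1/2, -1], [-4, -2, 3]].
C has determinant 2; C⁻¹ = [[1, 3, 6], [1, 2, 4], [-3/2, -7/2, -15/2]].
N⁻¹D = [[-6, -17, -14], [-9, -24, -20], [-13, 0, -10]].
P = (N⁻¹D)C⁻¹ = [[-2, -3, 1], [-3, -5, 0], [2, -4, -3]].

P = [[-2, -3, 1], [-3, -5, 0], [2, -4, -3]]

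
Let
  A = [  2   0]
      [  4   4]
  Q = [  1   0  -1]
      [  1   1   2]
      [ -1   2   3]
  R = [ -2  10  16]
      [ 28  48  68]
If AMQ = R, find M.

Left-multiply by A⁻¹ and right-multiply by Q⁻¹: M = A⁻¹RQ⁻¹.
det A = 8, so A⁻¹ = [[1/2, 0], [-1/2, 1/4]].
det Q = -4, so Q⁻¹ = [[1/4, 1/2, -1/4], [5/4, -1/2, 3/4], [-3/4, 1/2, -1/4]].
A⁻¹R = [[-1, 5, 8], [8, 7, 9]].
M = (A⁻¹R)Q⁻¹ = [[0, 1, 2], [4, 5, 1]].

M = [[0, 1, 2], [4, 5, 1]]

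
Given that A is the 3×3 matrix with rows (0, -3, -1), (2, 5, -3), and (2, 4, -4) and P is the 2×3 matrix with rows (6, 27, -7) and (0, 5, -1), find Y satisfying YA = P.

Y = [[-5, 0, 3], [-3, -4, 4]]

Right-multiplying both sides by A⁻¹ gives Y = PA⁻¹.
A has determinant -4; A⁻¹ = [[2, 4, -7/2], [-1/2, -1/2, 1/2], [1/2, 3/2, -3/2]].
Y = PA⁻¹ = [[6, 27, -7], [0, 5, -1]] · [[2, 4, -7/2], [-1/2, -1/2, 1/2], [1/2, 3/2, -3/2]] = [[-5, 0, 3], [-3, -4, 4]].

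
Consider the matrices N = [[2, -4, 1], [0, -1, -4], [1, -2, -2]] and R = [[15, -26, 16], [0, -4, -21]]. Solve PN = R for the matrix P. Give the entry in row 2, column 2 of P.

N is on the right of P, so right-multiply by N⁻¹: P = RN⁻¹.
det N = 5; the adjugate gives N⁻¹ = [[-6/5, -2, 17/5], [-4/5, -1, 8/5], [1/5, 0, -2/5]].
P = RN⁻¹ = [[15, -26, 16], [0, -4, -21]] · [[-6/5, -2, 17/5], [-4/5, -1, 8/5], [1/5, 0, -2/5]] = [[6, -4, 3], [-1, 4, 2]].

4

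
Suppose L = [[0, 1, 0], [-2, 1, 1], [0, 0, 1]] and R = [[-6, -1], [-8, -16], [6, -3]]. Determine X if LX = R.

Left-multiplying both sides by L⁻¹ gives X = L⁻¹R.
det L = 2; the adjugate gives L⁻¹ = [[1/2, -1/2, 1/2], [1, 0, 0], [0, 0, 1]].
X = L⁻¹R = [[1/2, -1/2, 1/2], [1, 0, 0], [0, 0, 1]] · [[-6, -1], [-8, -16], [6, -3]] = [[4, 6], [-6, -1], [6, -3]].

X = [[4, 6], [-6, -1], [6, -3]]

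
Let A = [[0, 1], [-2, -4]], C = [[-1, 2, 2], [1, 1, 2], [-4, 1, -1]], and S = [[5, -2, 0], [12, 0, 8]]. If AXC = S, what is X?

X = [[0, 0, 4], [1, -2, -2]]

Left-multiply by A⁻¹ and right-multiply by C⁻¹: X = A⁻¹SC⁻¹.
A has determinant 2; A⁻¹ = [[-2, -1/2], [1, 0]].
det C = -1, so C⁻¹ = [[3, -4, -2], [7, -9, -4], [-5, 7, 3]].
A⁻¹S = [[-16, 4, -4], [5, -2, 0]].
X = (A⁻¹S)C⁻¹ = [[0, 0, 4], [1, -2, -2]].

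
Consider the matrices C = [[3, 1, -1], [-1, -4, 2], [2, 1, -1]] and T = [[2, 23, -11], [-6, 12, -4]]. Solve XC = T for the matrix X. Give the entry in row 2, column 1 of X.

-2

C is on the right of X, so right-multiply by C⁻¹: X = TC⁻¹.
C has determinant 2; C⁻¹ = [[1, 0, -1], [3/2, -1/2, -5/2], [7/2, -1/2, -11/2]].
X = TC⁻¹ = [[2, 23, -11], [-6, 12, -4]] · [[1, 0, -1], [3/2, -1/2, -5/2], [7/2, -1/2, -11/2]] = [[-2, -6, 1], [-2, -4, -2]].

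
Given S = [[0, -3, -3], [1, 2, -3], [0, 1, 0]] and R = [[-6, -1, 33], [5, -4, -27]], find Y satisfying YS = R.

S is on the right of Y, so right-multiply by S⁻¹: Y = RS⁻¹.
det S = -3; the adjugate gives S⁻¹ = [[-1, 1, -5], [0, 0, 1], [-1/3, 0, -1]].
Y = RS⁻¹ = [[-6, -1, 33], [5, -4, -27]] · [[-1, 1, -5], [0, 0, 1], [-1/3, 0, -1]] = [[-5, -6, -4], [4, 5, -2]].

Y = [[-5, -6, -4], [4, 5, -2]]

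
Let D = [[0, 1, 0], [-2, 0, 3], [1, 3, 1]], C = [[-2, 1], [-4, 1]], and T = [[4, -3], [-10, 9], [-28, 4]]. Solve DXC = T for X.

X = [[1, 5], [-4, 1], [5, 2]]

Isolating X: multiply by D⁻¹ from the left and C⁻¹ from the right, so X = D⁻¹TC⁻¹.
det D = 5; the adjugate gives D⁻¹ = [[-9/5, -1/5, 3/5], [1, 0, 0], [-6/5, 1/5, 2/5]].
det C = 2, so C⁻¹ = [[1/2, -1/2], [2, -1]].
D⁻¹T = [[-22, 6], [4, -3], [-18, 7]].
X = (D⁻¹T)C⁻¹ = [[1, 5], [-4, 1], [5, 2]].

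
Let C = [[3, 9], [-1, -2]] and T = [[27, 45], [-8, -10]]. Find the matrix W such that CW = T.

C is on the left of W, so left-multiply by C⁻¹: W = C⁻¹T.
C has determinant 3; C⁻¹ = [[-2/3, -3], [1/3, 1]].
W = C⁻¹T = [[-2/3, -3], [1/3, 1]] · [[27, 45], [-8, -10]] = [[6, 0], [1, 5]].

W = [[6, 0], [1, 5]]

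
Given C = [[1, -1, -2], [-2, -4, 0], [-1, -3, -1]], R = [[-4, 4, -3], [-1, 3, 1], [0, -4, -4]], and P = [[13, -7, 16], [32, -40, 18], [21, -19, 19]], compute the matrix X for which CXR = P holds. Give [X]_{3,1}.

X = C⁻¹PR⁻¹ (apply C⁻¹ on the left and R⁻¹ on the right).
det C = 2; the adjugate gives C⁻¹ = [[2, 5/2, -4], [-1, -3/2, 2], [1, 2, -3]].
det R = 4; the adjugate gives R⁻¹ = [[-2, 7, 13/4], [-1, 4, 7/4], [1, -4, -2]].
C⁻¹P = [[22, -38, 1], [-19, 29, -5], [14, -30, -5]].
X = (C⁻¹P)R⁻¹ = [[-5, -2, 3], [4, 3, -1], [-3, -2, 3]].

-3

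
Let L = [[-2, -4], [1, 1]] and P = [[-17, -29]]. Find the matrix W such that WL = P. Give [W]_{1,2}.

L is on the right of W, so right-multiply by L⁻¹: W = PL⁻¹.
det L = 2, so L⁻¹ = [[1/2, 2], [-1/2, -1]].
W = PL⁻¹ = [[-17, -29]] · [[1/2, 2], [-1/2, -1]] = [[6, -5]].

-5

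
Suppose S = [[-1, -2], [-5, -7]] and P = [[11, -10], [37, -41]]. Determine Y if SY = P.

Y = [[1, 4], [-6, 3]]

Since S multiplies Y on the left, Y = S⁻¹P.
det S = -3, so S⁻¹ = [[7/3, -2/3], [-5/3, 1/3]].
Y = S⁻¹P = [[7/3, -2/3], [-5/3, 1/3]] · [[11, -10], [37, -41]] = [[1, 4], [-6, 3]].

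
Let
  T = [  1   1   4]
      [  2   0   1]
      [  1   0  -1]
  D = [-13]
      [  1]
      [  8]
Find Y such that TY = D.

Y = [[3], [4], [-5]]

Since T multiplies Y on the left, Y = T⁻¹D.
det T = 3, so T⁻¹ = [[0, 1/3, 1/3], [1, -5/3, 7/3], [0, 1/3, -2/3]].
Y = T⁻¹D = [[0, 1/3, 1/3], [1, -5/3, 7/3], [0, 1/3, -2/3]] · [[-13], [1], [8]] = [[3], [4], [-5]].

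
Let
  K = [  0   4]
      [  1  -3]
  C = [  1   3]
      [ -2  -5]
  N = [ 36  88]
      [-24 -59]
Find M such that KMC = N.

M = K⁻¹NC⁻¹ (apply K⁻¹ on the left and C⁻¹ on the right).
det K = -4; the adjugate gives K⁻¹ = [[3/4, 1], [1/4, 0]].
det C = 1; the adjugate gives C⁻¹ = [[-5, -3], [2, 1]].
K⁻¹N = [[3, 7], [9, 22]].
M = (K⁻¹N)C⁻¹ = [[-1, -2], [-1, -5]].

M = [[-1, -2], [-1, -5]]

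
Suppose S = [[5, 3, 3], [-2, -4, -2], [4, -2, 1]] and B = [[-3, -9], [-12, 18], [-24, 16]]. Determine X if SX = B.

Since S multiplies X on the left, X = S⁻¹B.
det S = 2; the adjugate gives S⁻¹ = [[-4, -9/2, 3], [-3, -7/2, 2], [10, 11, -7]].
X = S⁻¹B = [[-4, -9/2, 3], [-3, -7/2, 2], [10, 11, -7]] · [[-3, -9], [-12, 18], [-24, 16]] = [[-6, 3], [3, -4], [6, -4]].

X = [[-6, 3], [3, -4], [6, -4]]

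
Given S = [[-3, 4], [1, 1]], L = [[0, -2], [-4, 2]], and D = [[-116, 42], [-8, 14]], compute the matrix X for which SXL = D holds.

X = [[-4, -3], [-1, 5]]

X = S⁻¹DL⁻¹ (apply S⁻¹ on the left and L⁻¹ on the right).
det S = -7, so S⁻¹ = [[-1/7, 4/7], [1/7, 3/7]].
det L = -8, so L⁻¹ = [[-1/4, -1/4], [-1/2, 0]].
S⁻¹D = [[12, 2], [-20, 12]].
X = (S⁻¹D)L⁻¹ = [[-4, -3], [-1, 5]].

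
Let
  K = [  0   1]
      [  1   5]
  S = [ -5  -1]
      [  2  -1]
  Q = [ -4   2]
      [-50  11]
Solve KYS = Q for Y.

Left-multiply by K⁻¹ and right-multiply by S⁻¹: Y = K⁻¹QS⁻¹.
K has determinant -1; K⁻¹ = [[-5, 1], [1, 0]].
S has determinant 7; S⁻¹ = [[-1/7, 1/7], [-2/7, -5/7]].
K⁻¹Q = [[-30, 1], [-4, 2]].
Y = (K⁻¹Q)S⁻¹ = [[4, -5], [0, -2]].

Y = [[4, -5], [0, -2]]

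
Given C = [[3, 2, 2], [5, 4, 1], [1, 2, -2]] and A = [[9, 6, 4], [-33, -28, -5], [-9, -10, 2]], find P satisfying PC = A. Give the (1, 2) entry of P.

2

Right-multiplying both sides by C⁻¹ gives P = AC⁻¹.
C has determinant 4; C⁻¹ = [[-5/2, 2, -3/2], [11/4, -2, 7/4], [3/2, -1, 1/2]].
P = AC⁻¹ = [[9, 6, 4], [-33, -28, -5], [-9, -10, 2]] · [[-5/2, 2, -3/2], [11/4, -2, 7/4], [3/2, -1, 1/2]] = [[0, 2, -1], [-2, -5, -2], [-2, 0, -3]].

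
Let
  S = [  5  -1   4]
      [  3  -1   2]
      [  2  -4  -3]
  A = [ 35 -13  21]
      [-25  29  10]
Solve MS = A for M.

M = [[3, 6, 1], [1, -6, -6]]

Since S sits to the right of M, M = AS⁻¹.
S has determinant 2; S⁻¹ = [[11/2, -19/2, 1], [13/2, -23/2, 1], [-5, 9, -1]].
M = AS⁻¹ = [[35, -13, 21], [-25, 29, 10]] · [[11/2, -19/2, 1], [13/2, -23/2, 1], [-5, 9, -1]] = [[3, 6, 1], [1, -6, -6]].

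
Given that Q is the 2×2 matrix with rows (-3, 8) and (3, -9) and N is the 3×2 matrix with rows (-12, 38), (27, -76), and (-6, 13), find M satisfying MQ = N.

M = [[-2, -6], [-5, 4], [5, 3]]

Q is on the right of M, so right-multiply by Q⁻¹: M = NQ⁻¹.
det Q = 3, so Q⁻¹ = [[-3, -8/3], [-1, -1]].
M = NQ⁻¹ = [[-12, 38], [27, -76], [-6, 13]] · [[-3, -8/3], [-1, -1]] = [[-2, -6], [-5, 4], [5, 3]].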